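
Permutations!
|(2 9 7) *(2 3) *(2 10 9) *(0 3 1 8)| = 7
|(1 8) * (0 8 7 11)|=|(0 8 1 7 11)|=5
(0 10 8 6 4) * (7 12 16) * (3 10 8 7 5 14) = [8, 1, 2, 10, 0, 14, 4, 12, 6, 9, 7, 11, 16, 13, 3, 15, 5] = (0 8 6 4)(3 10 7 12 16 5 14)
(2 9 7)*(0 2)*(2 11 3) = (0 11 3 2 9 7) = [11, 1, 9, 2, 4, 5, 6, 0, 8, 7, 10, 3]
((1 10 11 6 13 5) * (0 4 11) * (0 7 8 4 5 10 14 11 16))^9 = (0 8 13 14)(1 16 7 6)(4 10 11 5) = [8, 16, 2, 3, 10, 4, 1, 6, 13, 9, 11, 5, 12, 14, 0, 15, 7]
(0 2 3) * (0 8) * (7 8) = (0 2 3 7 8) = [2, 1, 3, 7, 4, 5, 6, 8, 0]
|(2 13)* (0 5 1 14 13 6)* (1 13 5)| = |(0 1 14 5 13 2 6)| = 7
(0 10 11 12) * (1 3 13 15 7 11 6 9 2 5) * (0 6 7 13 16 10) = (1 3 16 10 7 11 12 6 9 2 5)(13 15) = [0, 3, 5, 16, 4, 1, 9, 11, 8, 2, 7, 12, 6, 15, 14, 13, 10]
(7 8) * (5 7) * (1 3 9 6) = [0, 3, 2, 9, 4, 7, 1, 8, 5, 6] = (1 3 9 6)(5 7 8)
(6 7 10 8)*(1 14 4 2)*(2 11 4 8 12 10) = [0, 14, 1, 3, 11, 5, 7, 2, 6, 9, 12, 4, 10, 13, 8] = (1 14 8 6 7 2)(4 11)(10 12)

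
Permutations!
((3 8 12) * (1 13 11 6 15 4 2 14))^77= (1 4 11 14 15 13 2 6)(3 12 8)= [0, 4, 6, 12, 11, 5, 1, 7, 3, 9, 10, 14, 8, 2, 15, 13]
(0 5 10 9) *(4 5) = (0 4 5 10 9) = [4, 1, 2, 3, 5, 10, 6, 7, 8, 0, 9]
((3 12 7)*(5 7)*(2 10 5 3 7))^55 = (2 10 5)(3 12) = [0, 1, 10, 12, 4, 2, 6, 7, 8, 9, 5, 11, 3]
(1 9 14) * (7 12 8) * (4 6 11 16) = (1 9 14)(4 6 11 16)(7 12 8) = [0, 9, 2, 3, 6, 5, 11, 12, 7, 14, 10, 16, 8, 13, 1, 15, 4]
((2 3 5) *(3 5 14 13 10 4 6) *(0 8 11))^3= [0, 1, 5, 10, 14, 2, 13, 7, 8, 9, 3, 11, 12, 6, 4]= (2 5)(3 10)(4 14)(6 13)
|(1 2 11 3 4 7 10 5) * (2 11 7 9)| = |(1 11 3 4 9 2 7 10 5)| = 9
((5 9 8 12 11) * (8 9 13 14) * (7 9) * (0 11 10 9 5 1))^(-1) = [1, 11, 2, 3, 4, 7, 6, 9, 14, 10, 12, 0, 8, 5, 13] = (0 1 11)(5 7 9 10 12 8 14 13)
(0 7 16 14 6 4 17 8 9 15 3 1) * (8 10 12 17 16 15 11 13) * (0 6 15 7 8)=(0 8 9 11 13)(1 6 4 16 14 15 3)(10 12 17)=[8, 6, 2, 1, 16, 5, 4, 7, 9, 11, 12, 13, 17, 0, 15, 3, 14, 10]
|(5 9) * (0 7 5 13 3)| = |(0 7 5 9 13 3)| = 6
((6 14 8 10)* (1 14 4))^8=[0, 8, 2, 3, 14, 5, 1, 7, 6, 9, 4, 11, 12, 13, 10]=(1 8 6)(4 14 10)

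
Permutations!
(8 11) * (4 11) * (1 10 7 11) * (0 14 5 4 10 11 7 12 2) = [14, 11, 0, 3, 1, 4, 6, 7, 10, 9, 12, 8, 2, 13, 5] = (0 14 5 4 1 11 8 10 12 2)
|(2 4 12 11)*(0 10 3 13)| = 4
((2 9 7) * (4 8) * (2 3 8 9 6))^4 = (3 7 9 4 8) = [0, 1, 2, 7, 8, 5, 6, 9, 3, 4]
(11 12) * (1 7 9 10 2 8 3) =(1 7 9 10 2 8 3)(11 12) =[0, 7, 8, 1, 4, 5, 6, 9, 3, 10, 2, 12, 11]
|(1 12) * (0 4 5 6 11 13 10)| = |(0 4 5 6 11 13 10)(1 12)| = 14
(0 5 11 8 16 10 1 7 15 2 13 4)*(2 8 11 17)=(0 5 17 2 13 4)(1 7 15 8 16 10)=[5, 7, 13, 3, 0, 17, 6, 15, 16, 9, 1, 11, 12, 4, 14, 8, 10, 2]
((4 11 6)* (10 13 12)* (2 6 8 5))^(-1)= (2 5 8 11 4 6)(10 12 13)= [0, 1, 5, 3, 6, 8, 2, 7, 11, 9, 12, 4, 13, 10]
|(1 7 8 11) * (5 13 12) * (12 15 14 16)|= 12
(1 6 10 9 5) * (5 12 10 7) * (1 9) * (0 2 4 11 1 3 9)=[2, 6, 4, 9, 11, 0, 7, 5, 8, 12, 3, 1, 10]=(0 2 4 11 1 6 7 5)(3 9 12 10)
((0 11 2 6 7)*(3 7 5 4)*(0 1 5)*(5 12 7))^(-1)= [6, 7, 11, 4, 5, 3, 2, 12, 8, 9, 10, 0, 1]= (0 6 2 11)(1 7 12)(3 4 5)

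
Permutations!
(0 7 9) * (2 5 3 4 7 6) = (0 6 2 5 3 4 7 9) = [6, 1, 5, 4, 7, 3, 2, 9, 8, 0]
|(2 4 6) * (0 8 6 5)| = |(0 8 6 2 4 5)| = 6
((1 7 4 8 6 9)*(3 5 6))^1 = (1 7 4 8 3 5 6 9) = [0, 7, 2, 5, 8, 6, 9, 4, 3, 1]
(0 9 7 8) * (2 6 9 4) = (0 4 2 6 9 7 8) = [4, 1, 6, 3, 2, 5, 9, 8, 0, 7]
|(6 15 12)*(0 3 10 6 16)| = 7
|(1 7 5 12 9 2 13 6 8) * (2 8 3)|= 12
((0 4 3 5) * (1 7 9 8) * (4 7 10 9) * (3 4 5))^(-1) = (0 5 7)(1 8 9 10) = [5, 8, 2, 3, 4, 7, 6, 0, 9, 10, 1]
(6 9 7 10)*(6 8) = (6 9 7 10 8) = [0, 1, 2, 3, 4, 5, 9, 10, 6, 7, 8]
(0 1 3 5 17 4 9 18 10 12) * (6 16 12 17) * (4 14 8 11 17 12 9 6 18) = [1, 3, 2, 5, 6, 18, 16, 7, 11, 4, 12, 17, 0, 13, 8, 15, 9, 14, 10] = (0 1 3 5 18 10 12)(4 6 16 9)(8 11 17 14)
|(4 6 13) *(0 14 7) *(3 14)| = 12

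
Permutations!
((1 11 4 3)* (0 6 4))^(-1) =[11, 3, 2, 4, 6, 5, 0, 7, 8, 9, 10, 1] =(0 11 1 3 4 6)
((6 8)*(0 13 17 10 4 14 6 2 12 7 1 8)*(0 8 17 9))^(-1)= [9, 7, 8, 3, 10, 5, 14, 12, 6, 13, 17, 11, 2, 0, 4, 15, 16, 1]= (0 9 13)(1 7 12 2 8 6 14 4 10 17)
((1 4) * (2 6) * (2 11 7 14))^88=(2 7 6 14 11)=[0, 1, 7, 3, 4, 5, 14, 6, 8, 9, 10, 2, 12, 13, 11]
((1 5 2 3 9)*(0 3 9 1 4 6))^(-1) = (0 6 4 9 2 5 1 3) = [6, 3, 5, 0, 9, 1, 4, 7, 8, 2]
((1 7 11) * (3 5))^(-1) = (1 11 7)(3 5) = [0, 11, 2, 5, 4, 3, 6, 1, 8, 9, 10, 7]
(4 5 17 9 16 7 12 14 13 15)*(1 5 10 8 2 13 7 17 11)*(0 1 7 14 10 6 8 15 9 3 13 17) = (0 1 5 11 7 12 10 15 4 6 8 2 17 3 13 9 16) = [1, 5, 17, 13, 6, 11, 8, 12, 2, 16, 15, 7, 10, 9, 14, 4, 0, 3]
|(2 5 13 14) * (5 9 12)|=6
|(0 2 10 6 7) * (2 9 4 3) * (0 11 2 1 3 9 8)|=10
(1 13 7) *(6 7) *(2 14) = [0, 13, 14, 3, 4, 5, 7, 1, 8, 9, 10, 11, 12, 6, 2] = (1 13 6 7)(2 14)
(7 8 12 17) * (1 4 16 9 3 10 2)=(1 4 16 9 3 10 2)(7 8 12 17)=[0, 4, 1, 10, 16, 5, 6, 8, 12, 3, 2, 11, 17, 13, 14, 15, 9, 7]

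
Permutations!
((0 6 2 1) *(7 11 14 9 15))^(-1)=(0 1 2 6)(7 15 9 14 11)=[1, 2, 6, 3, 4, 5, 0, 15, 8, 14, 10, 7, 12, 13, 11, 9]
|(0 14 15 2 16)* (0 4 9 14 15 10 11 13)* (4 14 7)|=|(0 15 2 16 14 10 11 13)(4 9 7)|=24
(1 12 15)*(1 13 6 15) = (1 12)(6 15 13) = [0, 12, 2, 3, 4, 5, 15, 7, 8, 9, 10, 11, 1, 6, 14, 13]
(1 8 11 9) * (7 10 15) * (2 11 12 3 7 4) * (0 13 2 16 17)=[13, 8, 11, 7, 16, 5, 6, 10, 12, 1, 15, 9, 3, 2, 14, 4, 17, 0]=(0 13 2 11 9 1 8 12 3 7 10 15 4 16 17)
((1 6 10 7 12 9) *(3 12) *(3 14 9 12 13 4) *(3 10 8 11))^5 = (1 13 9 3 14 11 7 8 10 6 4) = [0, 13, 2, 14, 1, 5, 4, 8, 10, 3, 6, 7, 12, 9, 11]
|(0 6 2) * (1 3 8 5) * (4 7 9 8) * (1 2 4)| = 8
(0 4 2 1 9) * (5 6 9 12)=(0 4 2 1 12 5 6 9)=[4, 12, 1, 3, 2, 6, 9, 7, 8, 0, 10, 11, 5]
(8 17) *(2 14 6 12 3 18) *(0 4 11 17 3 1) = (0 4 11 17 8 3 18 2 14 6 12 1) = [4, 0, 14, 18, 11, 5, 12, 7, 3, 9, 10, 17, 1, 13, 6, 15, 16, 8, 2]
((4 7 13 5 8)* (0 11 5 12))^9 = (0 11 5 8 4 7 13 12) = [11, 1, 2, 3, 7, 8, 6, 13, 4, 9, 10, 5, 0, 12]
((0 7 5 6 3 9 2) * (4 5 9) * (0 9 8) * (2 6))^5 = (0 8 7)(2 5 4 3 6 9) = [8, 1, 5, 6, 3, 4, 9, 0, 7, 2]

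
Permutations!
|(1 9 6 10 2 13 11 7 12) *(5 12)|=10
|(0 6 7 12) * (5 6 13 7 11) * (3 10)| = 12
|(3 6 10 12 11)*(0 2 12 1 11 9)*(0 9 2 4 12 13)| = |(0 4 12 2 13)(1 11 3 6 10)| = 5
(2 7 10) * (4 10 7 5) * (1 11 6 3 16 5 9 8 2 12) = [0, 11, 9, 16, 10, 4, 3, 7, 2, 8, 12, 6, 1, 13, 14, 15, 5] = (1 11 6 3 16 5 4 10 12)(2 9 8)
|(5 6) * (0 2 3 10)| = 4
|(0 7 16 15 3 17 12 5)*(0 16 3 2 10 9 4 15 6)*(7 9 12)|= 30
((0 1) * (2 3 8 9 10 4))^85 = [1, 0, 3, 8, 2, 5, 6, 7, 9, 10, 4] = (0 1)(2 3 8 9 10 4)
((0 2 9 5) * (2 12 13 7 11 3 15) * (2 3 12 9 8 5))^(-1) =(0 5 8 2 9)(3 15)(7 13 12 11) =[5, 1, 9, 15, 4, 8, 6, 13, 2, 0, 10, 7, 11, 12, 14, 3]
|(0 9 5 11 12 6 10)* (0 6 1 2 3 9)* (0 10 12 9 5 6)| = 8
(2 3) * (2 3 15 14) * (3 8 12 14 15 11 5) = (15)(2 11 5 3 8 12 14) = [0, 1, 11, 8, 4, 3, 6, 7, 12, 9, 10, 5, 14, 13, 2, 15]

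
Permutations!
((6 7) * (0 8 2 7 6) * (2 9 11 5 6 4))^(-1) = (0 7 2 4 6 5 11 9 8) = [7, 1, 4, 3, 6, 11, 5, 2, 0, 8, 10, 9]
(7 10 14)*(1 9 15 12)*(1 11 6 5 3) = (1 9 15 12 11 6 5 3)(7 10 14) = [0, 9, 2, 1, 4, 3, 5, 10, 8, 15, 14, 6, 11, 13, 7, 12]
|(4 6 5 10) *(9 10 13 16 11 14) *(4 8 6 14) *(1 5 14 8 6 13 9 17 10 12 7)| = 20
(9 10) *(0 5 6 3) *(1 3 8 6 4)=(0 5 4 1 3)(6 8)(9 10)=[5, 3, 2, 0, 1, 4, 8, 7, 6, 10, 9]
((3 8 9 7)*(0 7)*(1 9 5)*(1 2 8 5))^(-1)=(0 9 1 8 2 5 3 7)=[9, 8, 5, 7, 4, 3, 6, 0, 2, 1]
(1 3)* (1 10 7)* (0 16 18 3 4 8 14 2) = (0 16 18 3 10 7 1 4 8 14 2) = [16, 4, 0, 10, 8, 5, 6, 1, 14, 9, 7, 11, 12, 13, 2, 15, 18, 17, 3]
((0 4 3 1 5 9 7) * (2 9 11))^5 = (0 11 4 2 3 9 1 7 5) = [11, 7, 3, 9, 2, 0, 6, 5, 8, 1, 10, 4]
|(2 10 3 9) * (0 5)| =|(0 5)(2 10 3 9)| =4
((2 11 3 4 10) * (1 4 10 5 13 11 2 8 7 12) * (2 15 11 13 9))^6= (1 11)(2 7)(3 4)(5 10)(8 9)(12 15)= [0, 11, 7, 4, 3, 10, 6, 2, 9, 8, 5, 1, 15, 13, 14, 12]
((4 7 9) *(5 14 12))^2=(4 9 7)(5 12 14)=[0, 1, 2, 3, 9, 12, 6, 4, 8, 7, 10, 11, 14, 13, 5]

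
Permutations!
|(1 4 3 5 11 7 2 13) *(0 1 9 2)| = 21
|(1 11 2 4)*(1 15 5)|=6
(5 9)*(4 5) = (4 5 9) = [0, 1, 2, 3, 5, 9, 6, 7, 8, 4]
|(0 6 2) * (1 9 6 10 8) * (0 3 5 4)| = 10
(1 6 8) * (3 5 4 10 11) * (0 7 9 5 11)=(0 7 9 5 4 10)(1 6 8)(3 11)=[7, 6, 2, 11, 10, 4, 8, 9, 1, 5, 0, 3]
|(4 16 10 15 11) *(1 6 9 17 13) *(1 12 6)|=|(4 16 10 15 11)(6 9 17 13 12)|=5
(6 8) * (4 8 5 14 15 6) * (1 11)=[0, 11, 2, 3, 8, 14, 5, 7, 4, 9, 10, 1, 12, 13, 15, 6]=(1 11)(4 8)(5 14 15 6)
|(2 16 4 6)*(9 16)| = 5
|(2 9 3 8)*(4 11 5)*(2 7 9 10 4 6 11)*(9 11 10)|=|(2 9 3 8 7 11 5 6 10 4)|=10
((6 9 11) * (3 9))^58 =[0, 1, 2, 11, 4, 5, 9, 7, 8, 6, 10, 3] =(3 11)(6 9)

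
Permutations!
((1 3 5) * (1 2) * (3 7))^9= [0, 2, 5, 7, 4, 3, 6, 1]= (1 2 5 3 7)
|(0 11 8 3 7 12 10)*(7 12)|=|(0 11 8 3 12 10)|=6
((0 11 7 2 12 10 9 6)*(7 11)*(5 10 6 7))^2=(0 10 7 12)(2 6 5 9)=[10, 1, 6, 3, 4, 9, 5, 12, 8, 2, 7, 11, 0]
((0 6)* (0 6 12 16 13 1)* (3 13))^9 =(0 3)(1 16)(12 13) =[3, 16, 2, 0, 4, 5, 6, 7, 8, 9, 10, 11, 13, 12, 14, 15, 1]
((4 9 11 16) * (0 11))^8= [4, 1, 2, 3, 11, 5, 6, 7, 8, 16, 10, 9, 12, 13, 14, 15, 0]= (0 4 11 9 16)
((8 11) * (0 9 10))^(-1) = (0 10 9)(8 11) = [10, 1, 2, 3, 4, 5, 6, 7, 11, 0, 9, 8]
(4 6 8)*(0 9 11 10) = (0 9 11 10)(4 6 8) = [9, 1, 2, 3, 6, 5, 8, 7, 4, 11, 0, 10]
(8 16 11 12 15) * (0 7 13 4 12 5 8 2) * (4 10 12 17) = [7, 1, 0, 3, 17, 8, 6, 13, 16, 9, 12, 5, 15, 10, 14, 2, 11, 4] = (0 7 13 10 12 15 2)(4 17)(5 8 16 11)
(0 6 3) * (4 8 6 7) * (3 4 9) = (0 7 9 3)(4 8 6) = [7, 1, 2, 0, 8, 5, 4, 9, 6, 3]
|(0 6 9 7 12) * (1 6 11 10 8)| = 9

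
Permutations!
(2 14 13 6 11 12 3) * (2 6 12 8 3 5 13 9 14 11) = [0, 1, 11, 6, 4, 13, 2, 7, 3, 14, 10, 8, 5, 12, 9] = (2 11 8 3 6)(5 13 12)(9 14)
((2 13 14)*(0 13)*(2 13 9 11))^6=(14)(0 11)(2 9)=[11, 1, 9, 3, 4, 5, 6, 7, 8, 2, 10, 0, 12, 13, 14]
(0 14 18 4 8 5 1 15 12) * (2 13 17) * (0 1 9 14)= (1 15 12)(2 13 17)(4 8 5 9 14 18)= [0, 15, 13, 3, 8, 9, 6, 7, 5, 14, 10, 11, 1, 17, 18, 12, 16, 2, 4]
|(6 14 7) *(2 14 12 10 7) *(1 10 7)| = 6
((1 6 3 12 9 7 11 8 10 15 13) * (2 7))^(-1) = [0, 13, 9, 6, 4, 5, 1, 2, 11, 12, 8, 7, 3, 15, 14, 10] = (1 13 15 10 8 11 7 2 9 12 3 6)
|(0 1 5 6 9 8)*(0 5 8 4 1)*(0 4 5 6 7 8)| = 15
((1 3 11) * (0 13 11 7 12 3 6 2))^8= (0 11 6)(1 2 13)(3 12 7)= [11, 2, 13, 12, 4, 5, 0, 3, 8, 9, 10, 6, 7, 1]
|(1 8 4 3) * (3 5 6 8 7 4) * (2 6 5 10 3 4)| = 8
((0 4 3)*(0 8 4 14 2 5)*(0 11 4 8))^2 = [2, 1, 11, 14, 0, 4, 6, 7, 8, 9, 10, 3, 12, 13, 5] = (0 2 11 3 14 5 4)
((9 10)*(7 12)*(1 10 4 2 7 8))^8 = [0, 1, 2, 3, 4, 5, 6, 7, 8, 9, 10, 11, 12] = (12)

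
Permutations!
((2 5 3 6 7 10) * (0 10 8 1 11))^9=[11, 8, 10, 5, 4, 2, 3, 6, 7, 9, 0, 1]=(0 11 1 8 7 6 3 5 2 10)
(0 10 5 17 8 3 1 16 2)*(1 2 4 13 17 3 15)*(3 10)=(0 3 2)(1 16 4 13 17 8 15)(5 10)=[3, 16, 0, 2, 13, 10, 6, 7, 15, 9, 5, 11, 12, 17, 14, 1, 4, 8]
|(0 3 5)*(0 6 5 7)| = |(0 3 7)(5 6)| = 6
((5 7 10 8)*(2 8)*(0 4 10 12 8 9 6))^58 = (0 9 10)(2 4 6)(5 12)(7 8) = [9, 1, 4, 3, 6, 12, 2, 8, 7, 10, 0, 11, 5]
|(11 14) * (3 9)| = 2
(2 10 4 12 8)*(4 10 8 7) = (2 8)(4 12 7) = [0, 1, 8, 3, 12, 5, 6, 4, 2, 9, 10, 11, 7]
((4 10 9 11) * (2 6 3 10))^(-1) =(2 4 11 9 10 3 6) =[0, 1, 4, 6, 11, 5, 2, 7, 8, 10, 3, 9]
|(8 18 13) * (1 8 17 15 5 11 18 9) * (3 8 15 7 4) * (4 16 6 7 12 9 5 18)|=105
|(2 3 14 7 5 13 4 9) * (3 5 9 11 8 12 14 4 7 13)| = 11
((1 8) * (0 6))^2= (8)= [0, 1, 2, 3, 4, 5, 6, 7, 8]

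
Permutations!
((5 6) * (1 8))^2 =(8) =[0, 1, 2, 3, 4, 5, 6, 7, 8]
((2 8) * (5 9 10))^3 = (10)(2 8) = [0, 1, 8, 3, 4, 5, 6, 7, 2, 9, 10]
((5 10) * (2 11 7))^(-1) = (2 7 11)(5 10) = [0, 1, 7, 3, 4, 10, 6, 11, 8, 9, 5, 2]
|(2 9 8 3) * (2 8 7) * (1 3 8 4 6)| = 12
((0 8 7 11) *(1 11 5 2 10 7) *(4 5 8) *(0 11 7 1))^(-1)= [8, 10, 5, 3, 0, 4, 6, 1, 7, 9, 2, 11]= (11)(0 8 7 1 10 2 5 4)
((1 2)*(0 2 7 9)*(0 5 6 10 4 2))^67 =(1 5 4 7 6 2 9 10) =[0, 5, 9, 3, 7, 4, 2, 6, 8, 10, 1]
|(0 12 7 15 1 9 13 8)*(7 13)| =4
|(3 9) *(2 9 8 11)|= 5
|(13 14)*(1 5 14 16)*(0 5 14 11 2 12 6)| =12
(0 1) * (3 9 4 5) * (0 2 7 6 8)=(0 1 2 7 6 8)(3 9 4 5)=[1, 2, 7, 9, 5, 3, 8, 6, 0, 4]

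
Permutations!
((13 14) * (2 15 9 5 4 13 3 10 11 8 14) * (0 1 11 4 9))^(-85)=(0 8 10 2 1 14 4 15 11 3 13)(5 9)=[8, 14, 1, 13, 15, 9, 6, 7, 10, 5, 2, 3, 12, 0, 4, 11]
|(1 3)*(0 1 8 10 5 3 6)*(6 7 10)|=8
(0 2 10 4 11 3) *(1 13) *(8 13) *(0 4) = [2, 8, 10, 4, 11, 5, 6, 7, 13, 9, 0, 3, 12, 1] = (0 2 10)(1 8 13)(3 4 11)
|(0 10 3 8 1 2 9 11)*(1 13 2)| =8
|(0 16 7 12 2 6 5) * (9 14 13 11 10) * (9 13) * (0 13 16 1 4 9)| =|(0 1 4 9 14)(2 6 5 13 11 10 16 7 12)| =45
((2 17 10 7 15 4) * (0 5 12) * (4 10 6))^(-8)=[5, 1, 2, 3, 4, 12, 6, 15, 8, 9, 7, 11, 0, 13, 14, 10, 16, 17]=(17)(0 5 12)(7 15 10)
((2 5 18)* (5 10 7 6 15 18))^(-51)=(2 6)(7 18)(10 15)=[0, 1, 6, 3, 4, 5, 2, 18, 8, 9, 15, 11, 12, 13, 14, 10, 16, 17, 7]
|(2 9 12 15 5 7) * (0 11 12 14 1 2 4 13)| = |(0 11 12 15 5 7 4 13)(1 2 9 14)| = 8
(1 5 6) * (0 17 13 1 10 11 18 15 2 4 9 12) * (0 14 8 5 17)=(1 17 13)(2 4 9 12 14 8 5 6 10 11 18 15)=[0, 17, 4, 3, 9, 6, 10, 7, 5, 12, 11, 18, 14, 1, 8, 2, 16, 13, 15]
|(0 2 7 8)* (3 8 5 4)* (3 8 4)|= |(0 2 7 5 3 4 8)|= 7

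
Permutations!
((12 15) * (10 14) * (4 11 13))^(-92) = (15)(4 11 13) = [0, 1, 2, 3, 11, 5, 6, 7, 8, 9, 10, 13, 12, 4, 14, 15]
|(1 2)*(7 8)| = 2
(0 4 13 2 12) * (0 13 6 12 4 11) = (0 11)(2 4 6 12 13) = [11, 1, 4, 3, 6, 5, 12, 7, 8, 9, 10, 0, 13, 2]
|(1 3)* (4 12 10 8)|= |(1 3)(4 12 10 8)|= 4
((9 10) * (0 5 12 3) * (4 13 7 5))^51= [13, 1, 2, 4, 7, 3, 6, 12, 8, 10, 9, 11, 0, 5]= (0 13 5 3 4 7 12)(9 10)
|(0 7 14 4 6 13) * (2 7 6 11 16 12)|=21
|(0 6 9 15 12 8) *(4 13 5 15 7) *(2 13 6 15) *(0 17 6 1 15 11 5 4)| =14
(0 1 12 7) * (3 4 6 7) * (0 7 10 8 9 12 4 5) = [1, 4, 2, 5, 6, 0, 10, 7, 9, 12, 8, 11, 3] = (0 1 4 6 10 8 9 12 3 5)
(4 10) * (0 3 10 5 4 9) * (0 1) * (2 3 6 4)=(0 6 4 5 2 3 10 9 1)=[6, 0, 3, 10, 5, 2, 4, 7, 8, 1, 9]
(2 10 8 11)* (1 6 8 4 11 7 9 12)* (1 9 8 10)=(1 6 10 4 11 2)(7 8)(9 12)=[0, 6, 1, 3, 11, 5, 10, 8, 7, 12, 4, 2, 9]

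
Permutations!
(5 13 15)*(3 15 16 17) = (3 15 5 13 16 17) = [0, 1, 2, 15, 4, 13, 6, 7, 8, 9, 10, 11, 12, 16, 14, 5, 17, 3]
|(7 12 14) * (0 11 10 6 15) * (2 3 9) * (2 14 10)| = 11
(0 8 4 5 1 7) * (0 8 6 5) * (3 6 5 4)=(0 5 1 7 8 3 6 4)=[5, 7, 2, 6, 0, 1, 4, 8, 3]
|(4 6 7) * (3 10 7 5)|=6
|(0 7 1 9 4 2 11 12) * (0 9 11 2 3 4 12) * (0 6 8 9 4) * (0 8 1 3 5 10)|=|(0 7 3 8 9 12 4 5 10)(1 11 6)|=9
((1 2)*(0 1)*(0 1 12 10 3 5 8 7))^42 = (12) = [0, 1, 2, 3, 4, 5, 6, 7, 8, 9, 10, 11, 12]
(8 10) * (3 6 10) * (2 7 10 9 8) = [0, 1, 7, 6, 4, 5, 9, 10, 3, 8, 2] = (2 7 10)(3 6 9 8)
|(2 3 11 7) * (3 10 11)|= 4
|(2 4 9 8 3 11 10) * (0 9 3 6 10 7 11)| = |(0 9 8 6 10 2 4 3)(7 11)| = 8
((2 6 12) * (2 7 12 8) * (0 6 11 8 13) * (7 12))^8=(0 13 6)(2 8 11)=[13, 1, 8, 3, 4, 5, 0, 7, 11, 9, 10, 2, 12, 6]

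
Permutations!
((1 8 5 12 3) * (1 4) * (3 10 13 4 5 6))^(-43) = (1 6 5 10 4 8 3 12 13) = [0, 6, 2, 12, 8, 10, 5, 7, 3, 9, 4, 11, 13, 1]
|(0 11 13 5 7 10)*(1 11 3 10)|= 15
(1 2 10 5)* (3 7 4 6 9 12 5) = (1 2 10 3 7 4 6 9 12 5) = [0, 2, 10, 7, 6, 1, 9, 4, 8, 12, 3, 11, 5]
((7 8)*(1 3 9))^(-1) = [0, 9, 2, 1, 4, 5, 6, 8, 7, 3] = (1 9 3)(7 8)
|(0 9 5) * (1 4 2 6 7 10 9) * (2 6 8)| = |(0 1 4 6 7 10 9 5)(2 8)| = 8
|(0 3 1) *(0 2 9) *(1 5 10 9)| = 10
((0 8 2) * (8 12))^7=[2, 1, 8, 3, 4, 5, 6, 7, 12, 9, 10, 11, 0]=(0 2 8 12)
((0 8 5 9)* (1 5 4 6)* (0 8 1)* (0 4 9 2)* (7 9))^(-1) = [2, 0, 5, 3, 6, 1, 4, 8, 9, 7] = (0 2 5 1)(4 6)(7 8 9)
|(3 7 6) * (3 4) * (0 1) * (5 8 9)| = 12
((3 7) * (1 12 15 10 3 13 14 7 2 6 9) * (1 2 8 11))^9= (1 15 3 11 12 10 8)= [0, 15, 2, 11, 4, 5, 6, 7, 1, 9, 8, 12, 10, 13, 14, 3]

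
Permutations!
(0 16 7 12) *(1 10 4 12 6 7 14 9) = (0 16 14 9 1 10 4 12)(6 7) = [16, 10, 2, 3, 12, 5, 7, 6, 8, 1, 4, 11, 0, 13, 9, 15, 14]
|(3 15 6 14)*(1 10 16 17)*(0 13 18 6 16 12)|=|(0 13 18 6 14 3 15 16 17 1 10 12)|=12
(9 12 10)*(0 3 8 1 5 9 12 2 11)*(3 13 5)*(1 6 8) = (0 13 5 9 2 11)(1 3)(6 8)(10 12) = [13, 3, 11, 1, 4, 9, 8, 7, 6, 2, 12, 0, 10, 5]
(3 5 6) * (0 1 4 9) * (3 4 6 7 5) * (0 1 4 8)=[4, 6, 2, 3, 9, 7, 8, 5, 0, 1]=(0 4 9 1 6 8)(5 7)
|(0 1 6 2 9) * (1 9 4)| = 4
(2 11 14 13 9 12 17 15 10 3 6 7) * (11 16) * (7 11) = (2 16 7)(3 6 11 14 13 9 12 17 15 10) = [0, 1, 16, 6, 4, 5, 11, 2, 8, 12, 3, 14, 17, 9, 13, 10, 7, 15]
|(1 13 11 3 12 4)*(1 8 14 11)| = 6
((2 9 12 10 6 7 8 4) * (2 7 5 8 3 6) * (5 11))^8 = (12)(3 6 11 5 8 4 7) = [0, 1, 2, 6, 7, 8, 11, 3, 4, 9, 10, 5, 12]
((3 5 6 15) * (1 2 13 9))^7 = [0, 9, 1, 15, 4, 3, 5, 7, 8, 13, 10, 11, 12, 2, 14, 6] = (1 9 13 2)(3 15 6 5)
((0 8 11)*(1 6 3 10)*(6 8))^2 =(0 3 1 11 6 10 8) =[3, 11, 2, 1, 4, 5, 10, 7, 0, 9, 8, 6]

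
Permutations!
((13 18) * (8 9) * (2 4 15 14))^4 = (18) = [0, 1, 2, 3, 4, 5, 6, 7, 8, 9, 10, 11, 12, 13, 14, 15, 16, 17, 18]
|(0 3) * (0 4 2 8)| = |(0 3 4 2 8)| = 5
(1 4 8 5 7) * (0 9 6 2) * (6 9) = [6, 4, 0, 3, 8, 7, 2, 1, 5, 9] = (9)(0 6 2)(1 4 8 5 7)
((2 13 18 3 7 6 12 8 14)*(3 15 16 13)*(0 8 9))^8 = (18)(0 9 12 6 7 3 2 14 8) = [9, 1, 14, 2, 4, 5, 7, 3, 0, 12, 10, 11, 6, 13, 8, 15, 16, 17, 18]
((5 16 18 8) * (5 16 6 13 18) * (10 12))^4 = (5 8 13)(6 16 18) = [0, 1, 2, 3, 4, 8, 16, 7, 13, 9, 10, 11, 12, 5, 14, 15, 18, 17, 6]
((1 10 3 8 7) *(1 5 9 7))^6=(1 3)(8 10)=[0, 3, 2, 1, 4, 5, 6, 7, 10, 9, 8]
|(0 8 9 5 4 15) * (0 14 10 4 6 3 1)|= 28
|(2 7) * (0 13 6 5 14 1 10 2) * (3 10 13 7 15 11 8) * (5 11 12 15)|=|(0 7)(1 13 6 11 8 3 10 2 5 14)(12 15)|=10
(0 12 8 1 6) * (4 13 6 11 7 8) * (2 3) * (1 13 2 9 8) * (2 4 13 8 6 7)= [12, 11, 3, 9, 4, 5, 0, 1, 8, 6, 10, 2, 13, 7]= (0 12 13 7 1 11 2 3 9 6)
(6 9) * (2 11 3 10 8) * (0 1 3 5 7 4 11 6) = (0 1 3 10 8 2 6 9)(4 11 5 7) = [1, 3, 6, 10, 11, 7, 9, 4, 2, 0, 8, 5]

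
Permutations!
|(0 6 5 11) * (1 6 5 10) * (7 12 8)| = 3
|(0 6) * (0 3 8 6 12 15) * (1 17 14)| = |(0 12 15)(1 17 14)(3 8 6)| = 3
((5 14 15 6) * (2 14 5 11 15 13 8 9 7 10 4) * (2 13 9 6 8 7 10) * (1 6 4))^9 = (1 14 13 15)(2 4 11 10)(6 9 7 8) = [0, 14, 4, 3, 11, 5, 9, 8, 6, 7, 2, 10, 12, 15, 13, 1]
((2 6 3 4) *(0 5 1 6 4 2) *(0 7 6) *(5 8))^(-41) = (0 1 5 8)(2 3 6 7 4) = [1, 5, 3, 6, 2, 8, 7, 4, 0]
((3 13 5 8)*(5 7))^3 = (3 5 13 8 7) = [0, 1, 2, 5, 4, 13, 6, 3, 7, 9, 10, 11, 12, 8]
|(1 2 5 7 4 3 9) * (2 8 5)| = 7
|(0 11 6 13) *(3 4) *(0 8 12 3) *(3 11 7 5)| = 5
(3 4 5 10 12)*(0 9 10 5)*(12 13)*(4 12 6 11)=(0 9 10 13 6 11 4)(3 12)=[9, 1, 2, 12, 0, 5, 11, 7, 8, 10, 13, 4, 3, 6]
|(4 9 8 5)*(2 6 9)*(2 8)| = 3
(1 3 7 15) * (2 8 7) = [0, 3, 8, 2, 4, 5, 6, 15, 7, 9, 10, 11, 12, 13, 14, 1] = (1 3 2 8 7 15)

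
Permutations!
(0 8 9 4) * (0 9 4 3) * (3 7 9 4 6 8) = (0 3)(6 8)(7 9) = [3, 1, 2, 0, 4, 5, 8, 9, 6, 7]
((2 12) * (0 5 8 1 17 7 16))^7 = (17)(2 12) = [0, 1, 12, 3, 4, 5, 6, 7, 8, 9, 10, 11, 2, 13, 14, 15, 16, 17]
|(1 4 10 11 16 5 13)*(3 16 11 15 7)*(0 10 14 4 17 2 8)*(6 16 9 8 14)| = |(0 10 15 7 3 9 8)(1 17 2 14 4 6 16 5 13)| = 63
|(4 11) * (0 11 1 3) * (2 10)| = 10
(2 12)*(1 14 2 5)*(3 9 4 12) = (1 14 2 3 9 4 12 5) = [0, 14, 3, 9, 12, 1, 6, 7, 8, 4, 10, 11, 5, 13, 2]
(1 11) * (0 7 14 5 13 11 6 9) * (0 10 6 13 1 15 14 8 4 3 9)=(0 7 8 4 3 9 10 6)(1 13 11 15 14 5)=[7, 13, 2, 9, 3, 1, 0, 8, 4, 10, 6, 15, 12, 11, 5, 14]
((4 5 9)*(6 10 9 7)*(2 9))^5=(2 6 5 9 10 7 4)=[0, 1, 6, 3, 2, 9, 5, 4, 8, 10, 7]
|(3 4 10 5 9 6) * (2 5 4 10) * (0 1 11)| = 21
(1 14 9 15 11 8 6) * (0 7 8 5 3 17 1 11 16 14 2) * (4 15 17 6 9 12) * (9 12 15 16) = (0 7 8 12 4 16 14 15 9 17 1 2)(3 6 11 5) = [7, 2, 0, 6, 16, 3, 11, 8, 12, 17, 10, 5, 4, 13, 15, 9, 14, 1]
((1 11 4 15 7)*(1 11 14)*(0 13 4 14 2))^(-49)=[11, 15, 7, 3, 1, 5, 6, 0, 8, 9, 10, 13, 12, 14, 4, 2]=(0 11 13 14 4 1 15 2 7)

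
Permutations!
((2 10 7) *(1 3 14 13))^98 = (1 14)(2 7 10)(3 13) = [0, 14, 7, 13, 4, 5, 6, 10, 8, 9, 2, 11, 12, 3, 1]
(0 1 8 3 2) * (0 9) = (0 1 8 3 2 9) = [1, 8, 9, 2, 4, 5, 6, 7, 3, 0]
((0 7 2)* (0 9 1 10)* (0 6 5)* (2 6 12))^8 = (1 2 10 9 12) = [0, 2, 10, 3, 4, 5, 6, 7, 8, 12, 9, 11, 1]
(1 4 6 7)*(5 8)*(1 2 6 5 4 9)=(1 9)(2 6 7)(4 5 8)=[0, 9, 6, 3, 5, 8, 7, 2, 4, 1]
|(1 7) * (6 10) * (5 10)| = |(1 7)(5 10 6)| = 6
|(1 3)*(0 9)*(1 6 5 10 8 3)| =|(0 9)(3 6 5 10 8)| =10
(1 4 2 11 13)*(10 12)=(1 4 2 11 13)(10 12)=[0, 4, 11, 3, 2, 5, 6, 7, 8, 9, 12, 13, 10, 1]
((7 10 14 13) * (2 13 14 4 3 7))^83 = [0, 1, 13, 4, 10, 5, 6, 3, 8, 9, 7, 11, 12, 2, 14] = (14)(2 13)(3 4 10 7)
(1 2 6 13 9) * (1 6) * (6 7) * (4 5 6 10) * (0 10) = [10, 2, 1, 3, 5, 6, 13, 0, 8, 7, 4, 11, 12, 9] = (0 10 4 5 6 13 9 7)(1 2)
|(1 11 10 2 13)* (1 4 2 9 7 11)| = |(2 13 4)(7 11 10 9)| = 12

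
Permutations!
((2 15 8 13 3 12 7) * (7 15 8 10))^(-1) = (2 7 10 15 12 3 13 8) = [0, 1, 7, 13, 4, 5, 6, 10, 2, 9, 15, 11, 3, 8, 14, 12]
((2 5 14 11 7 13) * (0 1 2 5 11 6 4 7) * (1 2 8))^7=(0 2 11)(1 8)(4 7 13 5 14 6)=[2, 8, 11, 3, 7, 14, 4, 13, 1, 9, 10, 0, 12, 5, 6]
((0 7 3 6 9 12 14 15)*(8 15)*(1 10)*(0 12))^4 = (15)(0 9 6 3 7) = [9, 1, 2, 7, 4, 5, 3, 0, 8, 6, 10, 11, 12, 13, 14, 15]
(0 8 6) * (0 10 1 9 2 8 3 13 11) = (0 3 13 11)(1 9 2 8 6 10) = [3, 9, 8, 13, 4, 5, 10, 7, 6, 2, 1, 0, 12, 11]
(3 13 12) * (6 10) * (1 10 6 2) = (1 10 2)(3 13 12) = [0, 10, 1, 13, 4, 5, 6, 7, 8, 9, 2, 11, 3, 12]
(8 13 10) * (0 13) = [13, 1, 2, 3, 4, 5, 6, 7, 0, 9, 8, 11, 12, 10] = (0 13 10 8)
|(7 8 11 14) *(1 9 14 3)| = |(1 9 14 7 8 11 3)| = 7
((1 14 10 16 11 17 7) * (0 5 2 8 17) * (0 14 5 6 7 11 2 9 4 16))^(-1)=[10, 7, 16, 3, 9, 1, 0, 6, 2, 5, 14, 17, 12, 13, 11, 15, 4, 8]=(0 10 14 11 17 8 2 16 4 9 5 1 7 6)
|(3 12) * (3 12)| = |(12)| = 1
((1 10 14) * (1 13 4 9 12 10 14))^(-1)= [0, 10, 2, 3, 13, 5, 6, 7, 8, 4, 12, 11, 9, 14, 1]= (1 10 12 9 4 13 14)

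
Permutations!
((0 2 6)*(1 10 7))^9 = [0, 1, 2, 3, 4, 5, 6, 7, 8, 9, 10] = (10)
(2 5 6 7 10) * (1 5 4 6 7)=(1 5 7 10 2 4 6)=[0, 5, 4, 3, 6, 7, 1, 10, 8, 9, 2]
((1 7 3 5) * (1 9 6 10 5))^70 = (1 7 3)(5 6)(9 10) = [0, 7, 2, 1, 4, 6, 5, 3, 8, 10, 9]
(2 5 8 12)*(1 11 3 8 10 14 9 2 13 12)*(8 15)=[0, 11, 5, 15, 4, 10, 6, 7, 1, 2, 14, 3, 13, 12, 9, 8]=(1 11 3 15 8)(2 5 10 14 9)(12 13)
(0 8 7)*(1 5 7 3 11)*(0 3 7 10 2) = (0 8 7 3 11 1 5 10 2) = [8, 5, 0, 11, 4, 10, 6, 3, 7, 9, 2, 1]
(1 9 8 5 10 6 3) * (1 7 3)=(1 9 8 5 10 6)(3 7)=[0, 9, 2, 7, 4, 10, 1, 3, 5, 8, 6]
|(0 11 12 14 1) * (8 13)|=10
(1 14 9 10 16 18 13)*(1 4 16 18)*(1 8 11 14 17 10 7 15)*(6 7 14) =(1 17 10 18 13 4 16 8 11 6 7 15)(9 14) =[0, 17, 2, 3, 16, 5, 7, 15, 11, 14, 18, 6, 12, 4, 9, 1, 8, 10, 13]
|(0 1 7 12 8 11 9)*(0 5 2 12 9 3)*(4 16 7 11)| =|(0 1 11 3)(2 12 8 4 16 7 9 5)| =8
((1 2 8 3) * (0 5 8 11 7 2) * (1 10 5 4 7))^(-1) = (0 1 11 2 7 4)(3 8 5 10) = [1, 11, 7, 8, 0, 10, 6, 4, 5, 9, 3, 2]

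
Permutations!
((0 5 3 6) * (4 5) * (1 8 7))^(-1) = [6, 7, 2, 5, 0, 4, 3, 8, 1] = (0 6 3 5 4)(1 7 8)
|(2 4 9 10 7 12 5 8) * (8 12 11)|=14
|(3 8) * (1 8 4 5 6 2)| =|(1 8 3 4 5 6 2)| =7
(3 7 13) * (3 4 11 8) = (3 7 13 4 11 8) = [0, 1, 2, 7, 11, 5, 6, 13, 3, 9, 10, 8, 12, 4]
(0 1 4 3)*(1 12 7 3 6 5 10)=[12, 4, 2, 0, 6, 10, 5, 3, 8, 9, 1, 11, 7]=(0 12 7 3)(1 4 6 5 10)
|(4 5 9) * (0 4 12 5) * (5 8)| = |(0 4)(5 9 12 8)| = 4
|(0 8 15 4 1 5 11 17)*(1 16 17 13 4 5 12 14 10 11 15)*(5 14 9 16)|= |(0 8 1 12 9 16 17)(4 5 15 14 10 11 13)|= 7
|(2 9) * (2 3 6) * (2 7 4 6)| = |(2 9 3)(4 6 7)| = 3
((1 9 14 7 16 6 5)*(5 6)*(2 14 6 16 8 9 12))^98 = (1 16 9 7 2)(5 6 8 14 12) = [0, 16, 1, 3, 4, 6, 8, 2, 14, 7, 10, 11, 5, 13, 12, 15, 9]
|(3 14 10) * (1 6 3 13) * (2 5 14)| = 8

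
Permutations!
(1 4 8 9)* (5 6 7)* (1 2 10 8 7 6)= (1 4 7 5)(2 10 8 9)= [0, 4, 10, 3, 7, 1, 6, 5, 9, 2, 8]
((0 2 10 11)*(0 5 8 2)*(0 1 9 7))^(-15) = (11)(0 1 9 7) = [1, 9, 2, 3, 4, 5, 6, 0, 8, 7, 10, 11]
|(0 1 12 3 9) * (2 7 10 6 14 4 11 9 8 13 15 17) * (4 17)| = 30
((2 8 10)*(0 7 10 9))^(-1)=(0 9 8 2 10 7)=[9, 1, 10, 3, 4, 5, 6, 0, 2, 8, 7]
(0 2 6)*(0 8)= (0 2 6 8)= [2, 1, 6, 3, 4, 5, 8, 7, 0]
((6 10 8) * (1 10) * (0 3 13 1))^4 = (0 10 3 8 13 6 1) = [10, 0, 2, 8, 4, 5, 1, 7, 13, 9, 3, 11, 12, 6]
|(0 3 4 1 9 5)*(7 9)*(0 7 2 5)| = |(0 3 4 1 2 5 7 9)| = 8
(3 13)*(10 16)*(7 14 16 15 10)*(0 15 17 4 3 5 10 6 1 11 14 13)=[15, 11, 2, 0, 3, 10, 1, 13, 8, 9, 17, 14, 12, 5, 16, 6, 7, 4]=(0 15 6 1 11 14 16 7 13 5 10 17 4 3)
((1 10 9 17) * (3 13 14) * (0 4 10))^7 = [4, 0, 2, 13, 10, 5, 6, 7, 8, 17, 9, 11, 12, 14, 3, 15, 16, 1] = (0 4 10 9 17 1)(3 13 14)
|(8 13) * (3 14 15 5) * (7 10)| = 4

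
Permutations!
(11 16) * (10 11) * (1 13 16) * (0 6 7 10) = (0 6 7 10 11 1 13 16) = [6, 13, 2, 3, 4, 5, 7, 10, 8, 9, 11, 1, 12, 16, 14, 15, 0]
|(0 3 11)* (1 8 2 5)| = 12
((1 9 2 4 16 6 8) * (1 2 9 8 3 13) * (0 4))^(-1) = (0 2 8 1 13 3 6 16 4) = [2, 13, 8, 6, 0, 5, 16, 7, 1, 9, 10, 11, 12, 3, 14, 15, 4]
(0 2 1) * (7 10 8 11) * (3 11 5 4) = [2, 0, 1, 11, 3, 4, 6, 10, 5, 9, 8, 7] = (0 2 1)(3 11 7 10 8 5 4)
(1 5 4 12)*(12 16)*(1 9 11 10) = (1 5 4 16 12 9 11 10) = [0, 5, 2, 3, 16, 4, 6, 7, 8, 11, 1, 10, 9, 13, 14, 15, 12]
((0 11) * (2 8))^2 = (11) = [0, 1, 2, 3, 4, 5, 6, 7, 8, 9, 10, 11]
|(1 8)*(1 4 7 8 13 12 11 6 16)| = |(1 13 12 11 6 16)(4 7 8)| = 6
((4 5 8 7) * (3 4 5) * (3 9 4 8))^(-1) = (3 5 7 8)(4 9) = [0, 1, 2, 5, 9, 7, 6, 8, 3, 4]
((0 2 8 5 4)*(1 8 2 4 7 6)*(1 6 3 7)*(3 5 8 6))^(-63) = (8)(0 4)(1 3 5 6 7) = [4, 3, 2, 5, 0, 6, 7, 1, 8]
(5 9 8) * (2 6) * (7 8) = (2 6)(5 9 7 8) = [0, 1, 6, 3, 4, 9, 2, 8, 5, 7]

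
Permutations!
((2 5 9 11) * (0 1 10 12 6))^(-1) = (0 6 12 10 1)(2 11 9 5) = [6, 0, 11, 3, 4, 2, 12, 7, 8, 5, 1, 9, 10]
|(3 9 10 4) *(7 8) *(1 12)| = 4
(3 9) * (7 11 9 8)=(3 8 7 11 9)=[0, 1, 2, 8, 4, 5, 6, 11, 7, 3, 10, 9]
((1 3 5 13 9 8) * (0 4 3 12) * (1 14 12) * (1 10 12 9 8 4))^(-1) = [12, 0, 2, 4, 9, 3, 6, 7, 13, 14, 1, 11, 10, 5, 8] = (0 12 10 1)(3 4 9 14 8 13 5)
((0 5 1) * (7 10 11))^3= (11)= [0, 1, 2, 3, 4, 5, 6, 7, 8, 9, 10, 11]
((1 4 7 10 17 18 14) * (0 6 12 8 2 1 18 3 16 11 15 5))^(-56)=(18)(0 2 10 11 6 1 17 15 12 4 3 5 8 7 16)=[2, 17, 10, 5, 3, 8, 1, 16, 7, 9, 11, 6, 4, 13, 14, 12, 0, 15, 18]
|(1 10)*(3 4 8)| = 6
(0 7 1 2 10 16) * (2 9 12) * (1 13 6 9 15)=(0 7 13 6 9 12 2 10 16)(1 15)=[7, 15, 10, 3, 4, 5, 9, 13, 8, 12, 16, 11, 2, 6, 14, 1, 0]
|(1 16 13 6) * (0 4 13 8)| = |(0 4 13 6 1 16 8)| = 7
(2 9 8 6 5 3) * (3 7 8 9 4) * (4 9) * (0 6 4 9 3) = (9)(0 6 5 7 8 4)(2 3) = [6, 1, 3, 2, 0, 7, 5, 8, 4, 9]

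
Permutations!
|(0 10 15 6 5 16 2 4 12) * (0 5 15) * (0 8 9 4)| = 18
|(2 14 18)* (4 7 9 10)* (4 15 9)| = |(2 14 18)(4 7)(9 10 15)| = 6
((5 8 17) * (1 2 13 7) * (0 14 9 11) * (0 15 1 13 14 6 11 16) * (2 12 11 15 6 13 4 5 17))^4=(17)(0 5 9 7 2)(1 15 6 11 12)(4 14 13 8 16)=[5, 15, 0, 3, 14, 9, 11, 2, 16, 7, 10, 12, 1, 8, 13, 6, 4, 17]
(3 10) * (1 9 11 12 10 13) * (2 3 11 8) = (1 9 8 2 3 13)(10 11 12) = [0, 9, 3, 13, 4, 5, 6, 7, 2, 8, 11, 12, 10, 1]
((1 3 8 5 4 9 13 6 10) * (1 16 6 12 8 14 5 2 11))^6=[0, 13, 4, 12, 11, 2, 6, 7, 5, 1, 10, 9, 14, 3, 8, 15, 16]=(16)(1 13 3 12 14 8 5 2 4 11 9)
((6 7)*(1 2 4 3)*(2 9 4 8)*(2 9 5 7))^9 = (9) = [0, 1, 2, 3, 4, 5, 6, 7, 8, 9]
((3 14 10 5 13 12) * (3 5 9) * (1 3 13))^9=(1 3 14 10 9 13 12 5)=[0, 3, 2, 14, 4, 1, 6, 7, 8, 13, 9, 11, 5, 12, 10]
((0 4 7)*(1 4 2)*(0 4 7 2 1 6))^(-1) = (0 6 2 4 7 1) = [6, 0, 4, 3, 7, 5, 2, 1]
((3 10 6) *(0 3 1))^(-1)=(0 1 6 10 3)=[1, 6, 2, 0, 4, 5, 10, 7, 8, 9, 3]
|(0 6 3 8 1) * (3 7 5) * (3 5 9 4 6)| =|(0 3 8 1)(4 6 7 9)| =4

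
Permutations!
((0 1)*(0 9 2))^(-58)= (0 9)(1 2)= [9, 2, 1, 3, 4, 5, 6, 7, 8, 0]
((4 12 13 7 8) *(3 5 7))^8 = (3 5 7 8 4 12 13) = [0, 1, 2, 5, 12, 7, 6, 8, 4, 9, 10, 11, 13, 3]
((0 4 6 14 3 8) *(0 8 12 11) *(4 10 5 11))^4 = (3 14 6 4 12) = [0, 1, 2, 14, 12, 5, 4, 7, 8, 9, 10, 11, 3, 13, 6]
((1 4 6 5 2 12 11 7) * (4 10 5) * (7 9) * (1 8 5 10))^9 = (2 11 7 5 12 9 8)(4 6) = [0, 1, 11, 3, 6, 12, 4, 5, 2, 8, 10, 7, 9]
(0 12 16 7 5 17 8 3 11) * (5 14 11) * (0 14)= (0 12 16 7)(3 5 17 8)(11 14)= [12, 1, 2, 5, 4, 17, 6, 0, 3, 9, 10, 14, 16, 13, 11, 15, 7, 8]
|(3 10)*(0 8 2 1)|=|(0 8 2 1)(3 10)|=4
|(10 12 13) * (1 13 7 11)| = 6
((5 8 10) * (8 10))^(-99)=(5 10)=[0, 1, 2, 3, 4, 10, 6, 7, 8, 9, 5]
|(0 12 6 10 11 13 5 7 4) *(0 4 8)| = |(0 12 6 10 11 13 5 7 8)| = 9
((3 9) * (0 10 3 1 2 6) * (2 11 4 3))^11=(0 6 2 10)(1 11 4 3 9)=[6, 11, 10, 9, 3, 5, 2, 7, 8, 1, 0, 4]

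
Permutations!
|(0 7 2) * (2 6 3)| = |(0 7 6 3 2)| = 5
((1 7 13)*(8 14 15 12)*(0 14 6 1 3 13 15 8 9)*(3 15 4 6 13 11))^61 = (0 12 13 14 9 15 8)(1 7 4 6)(3 11) = [12, 7, 2, 11, 6, 5, 1, 4, 0, 15, 10, 3, 13, 14, 9, 8]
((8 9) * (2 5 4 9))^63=(2 9 5 8 4)=[0, 1, 9, 3, 2, 8, 6, 7, 4, 5]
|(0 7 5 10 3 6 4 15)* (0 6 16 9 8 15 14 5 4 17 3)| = |(0 7 4 14 5 10)(3 16 9 8 15 6 17)| = 42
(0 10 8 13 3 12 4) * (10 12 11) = (0 12 4)(3 11 10 8 13) = [12, 1, 2, 11, 0, 5, 6, 7, 13, 9, 8, 10, 4, 3]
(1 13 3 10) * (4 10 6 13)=(1 4 10)(3 6 13)=[0, 4, 2, 6, 10, 5, 13, 7, 8, 9, 1, 11, 12, 3]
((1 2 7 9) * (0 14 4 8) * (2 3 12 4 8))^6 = (14)(1 9 7 2 4 12 3) = [0, 9, 4, 1, 12, 5, 6, 2, 8, 7, 10, 11, 3, 13, 14]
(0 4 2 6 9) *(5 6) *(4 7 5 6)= (0 7 5 4 2 6 9)= [7, 1, 6, 3, 2, 4, 9, 5, 8, 0]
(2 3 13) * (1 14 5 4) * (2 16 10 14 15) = (1 15 2 3 13 16 10 14 5 4) = [0, 15, 3, 13, 1, 4, 6, 7, 8, 9, 14, 11, 12, 16, 5, 2, 10]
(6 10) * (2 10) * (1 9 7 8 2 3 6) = [0, 9, 10, 6, 4, 5, 3, 8, 2, 7, 1] = (1 9 7 8 2 10)(3 6)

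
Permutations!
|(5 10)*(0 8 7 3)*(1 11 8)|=|(0 1 11 8 7 3)(5 10)|=6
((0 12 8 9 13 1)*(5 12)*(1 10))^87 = [1, 10, 2, 3, 4, 0, 6, 7, 12, 8, 13, 11, 5, 9] = (0 1 10 13 9 8 12 5)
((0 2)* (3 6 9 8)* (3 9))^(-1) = (0 2)(3 6)(8 9) = [2, 1, 0, 6, 4, 5, 3, 7, 9, 8]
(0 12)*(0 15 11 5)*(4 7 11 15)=[12, 1, 2, 3, 7, 0, 6, 11, 8, 9, 10, 5, 4, 13, 14, 15]=(15)(0 12 4 7 11 5)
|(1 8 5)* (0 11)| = 6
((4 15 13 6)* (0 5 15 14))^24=[13, 1, 2, 3, 5, 6, 0, 7, 8, 9, 10, 11, 12, 14, 15, 4]=(0 13 14 15 4 5 6)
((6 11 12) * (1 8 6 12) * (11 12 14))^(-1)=(1 11 14 12 6 8)=[0, 11, 2, 3, 4, 5, 8, 7, 1, 9, 10, 14, 6, 13, 12]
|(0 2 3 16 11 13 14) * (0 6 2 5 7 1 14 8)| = |(0 5 7 1 14 6 2 3 16 11 13 8)| = 12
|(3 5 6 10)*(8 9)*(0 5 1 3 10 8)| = 10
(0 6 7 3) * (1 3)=(0 6 7 1 3)=[6, 3, 2, 0, 4, 5, 7, 1]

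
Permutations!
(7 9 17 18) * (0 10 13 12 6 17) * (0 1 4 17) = (0 10 13 12 6)(1 4 17 18 7 9) = [10, 4, 2, 3, 17, 5, 0, 9, 8, 1, 13, 11, 6, 12, 14, 15, 16, 18, 7]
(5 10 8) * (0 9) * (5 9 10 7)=(0 10 8 9)(5 7)=[10, 1, 2, 3, 4, 7, 6, 5, 9, 0, 8]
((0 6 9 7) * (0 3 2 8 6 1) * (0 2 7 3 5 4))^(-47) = (0 8 3 4 2 9 5 1 6 7) = [8, 6, 9, 4, 2, 1, 7, 0, 3, 5]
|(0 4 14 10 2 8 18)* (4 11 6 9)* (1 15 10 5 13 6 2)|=30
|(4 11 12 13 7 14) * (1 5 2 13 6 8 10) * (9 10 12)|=|(1 5 2 13 7 14 4 11 9 10)(6 8 12)|=30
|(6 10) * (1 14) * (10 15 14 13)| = |(1 13 10 6 15 14)| = 6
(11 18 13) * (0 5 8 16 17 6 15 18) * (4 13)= [5, 1, 2, 3, 13, 8, 15, 7, 16, 9, 10, 0, 12, 11, 14, 18, 17, 6, 4]= (0 5 8 16 17 6 15 18 4 13 11)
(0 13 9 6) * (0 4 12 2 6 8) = [13, 1, 6, 3, 12, 5, 4, 7, 0, 8, 10, 11, 2, 9] = (0 13 9 8)(2 6 4 12)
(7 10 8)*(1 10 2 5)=[0, 10, 5, 3, 4, 1, 6, 2, 7, 9, 8]=(1 10 8 7 2 5)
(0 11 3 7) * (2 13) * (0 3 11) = [0, 1, 13, 7, 4, 5, 6, 3, 8, 9, 10, 11, 12, 2] = (2 13)(3 7)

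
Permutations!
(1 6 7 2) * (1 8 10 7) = (1 6)(2 8 10 7) = [0, 6, 8, 3, 4, 5, 1, 2, 10, 9, 7]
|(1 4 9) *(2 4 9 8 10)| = 4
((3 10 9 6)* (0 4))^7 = (0 4)(3 6 9 10) = [4, 1, 2, 6, 0, 5, 9, 7, 8, 10, 3]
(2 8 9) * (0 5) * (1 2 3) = (0 5)(1 2 8 9 3) = [5, 2, 8, 1, 4, 0, 6, 7, 9, 3]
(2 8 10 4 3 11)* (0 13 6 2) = (0 13 6 2 8 10 4 3 11) = [13, 1, 8, 11, 3, 5, 2, 7, 10, 9, 4, 0, 12, 6]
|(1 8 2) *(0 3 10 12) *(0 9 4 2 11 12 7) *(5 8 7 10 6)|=12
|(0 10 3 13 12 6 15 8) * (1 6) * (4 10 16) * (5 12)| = 12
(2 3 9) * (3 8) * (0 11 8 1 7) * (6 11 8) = (0 8 3 9 2 1 7)(6 11) = [8, 7, 1, 9, 4, 5, 11, 0, 3, 2, 10, 6]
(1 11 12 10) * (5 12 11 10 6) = (1 10)(5 12 6) = [0, 10, 2, 3, 4, 12, 5, 7, 8, 9, 1, 11, 6]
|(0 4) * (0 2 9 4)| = |(2 9 4)| = 3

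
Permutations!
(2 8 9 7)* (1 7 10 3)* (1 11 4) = (1 7 2 8 9 10 3 11 4) = [0, 7, 8, 11, 1, 5, 6, 2, 9, 10, 3, 4]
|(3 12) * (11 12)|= 3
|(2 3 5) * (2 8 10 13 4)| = 7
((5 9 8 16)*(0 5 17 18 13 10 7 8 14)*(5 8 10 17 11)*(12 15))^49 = (7 10)(12 15)(13 17 18) = [0, 1, 2, 3, 4, 5, 6, 10, 8, 9, 7, 11, 15, 17, 14, 12, 16, 18, 13]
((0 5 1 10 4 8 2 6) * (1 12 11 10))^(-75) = (0 8 11)(2 10 5)(4 12 6) = [8, 1, 10, 3, 12, 2, 4, 7, 11, 9, 5, 0, 6]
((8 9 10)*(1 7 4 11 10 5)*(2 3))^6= (1 9 10 4)(5 8 11 7)= [0, 9, 2, 3, 1, 8, 6, 5, 11, 10, 4, 7]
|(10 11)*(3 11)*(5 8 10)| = |(3 11 5 8 10)| = 5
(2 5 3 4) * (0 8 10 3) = (0 8 10 3 4 2 5) = [8, 1, 5, 4, 2, 0, 6, 7, 10, 9, 3]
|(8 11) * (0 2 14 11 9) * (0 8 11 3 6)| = |(0 2 14 3 6)(8 9)| = 10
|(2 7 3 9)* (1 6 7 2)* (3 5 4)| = 7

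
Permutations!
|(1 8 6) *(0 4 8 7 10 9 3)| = 9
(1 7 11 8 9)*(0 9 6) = (0 9 1 7 11 8 6) = [9, 7, 2, 3, 4, 5, 0, 11, 6, 1, 10, 8]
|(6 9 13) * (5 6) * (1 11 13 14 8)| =8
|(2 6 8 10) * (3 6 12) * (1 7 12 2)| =7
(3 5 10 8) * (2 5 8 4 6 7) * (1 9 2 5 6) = (1 9 2 6 7 5 10 4)(3 8) = [0, 9, 6, 8, 1, 10, 7, 5, 3, 2, 4]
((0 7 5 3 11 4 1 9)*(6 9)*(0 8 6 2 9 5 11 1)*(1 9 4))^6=(11)(3 9 8 6 5)=[0, 1, 2, 9, 4, 3, 5, 7, 6, 8, 10, 11]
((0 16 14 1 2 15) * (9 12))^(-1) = (0 15 2 1 14 16)(9 12) = [15, 14, 1, 3, 4, 5, 6, 7, 8, 12, 10, 11, 9, 13, 16, 2, 0]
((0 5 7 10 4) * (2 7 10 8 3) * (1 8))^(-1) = (0 4 10 5)(1 7 2 3 8) = [4, 7, 3, 8, 10, 0, 6, 2, 1, 9, 5]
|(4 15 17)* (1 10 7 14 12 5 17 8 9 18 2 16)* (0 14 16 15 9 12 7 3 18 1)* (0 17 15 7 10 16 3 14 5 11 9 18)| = |(0 5 15 8 12 11 9 1 16 17 4 18 2 7 3)(10 14)| = 30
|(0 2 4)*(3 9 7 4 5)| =7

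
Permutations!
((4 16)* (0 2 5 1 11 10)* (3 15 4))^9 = (0 1)(2 11)(3 15 4 16)(5 10) = [1, 0, 11, 15, 16, 10, 6, 7, 8, 9, 5, 2, 12, 13, 14, 4, 3]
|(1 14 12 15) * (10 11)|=|(1 14 12 15)(10 11)|=4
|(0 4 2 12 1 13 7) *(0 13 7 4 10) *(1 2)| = 4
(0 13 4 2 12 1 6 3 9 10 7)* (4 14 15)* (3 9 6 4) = (0 13 14 15 3 6 9 10 7)(1 4 2 12) = [13, 4, 12, 6, 2, 5, 9, 0, 8, 10, 7, 11, 1, 14, 15, 3]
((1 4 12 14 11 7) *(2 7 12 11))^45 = (1 12 7 11 2 4 14) = [0, 12, 4, 3, 14, 5, 6, 11, 8, 9, 10, 2, 7, 13, 1]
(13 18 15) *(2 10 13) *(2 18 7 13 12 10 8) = (2 8)(7 13)(10 12)(15 18) = [0, 1, 8, 3, 4, 5, 6, 13, 2, 9, 12, 11, 10, 7, 14, 18, 16, 17, 15]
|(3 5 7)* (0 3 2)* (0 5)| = 6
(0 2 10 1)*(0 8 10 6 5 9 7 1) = (0 2 6 5 9 7 1 8 10) = [2, 8, 6, 3, 4, 9, 5, 1, 10, 7, 0]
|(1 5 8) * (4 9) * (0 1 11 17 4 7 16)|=10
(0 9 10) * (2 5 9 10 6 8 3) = (0 10)(2 5 9 6 8 3) = [10, 1, 5, 2, 4, 9, 8, 7, 3, 6, 0]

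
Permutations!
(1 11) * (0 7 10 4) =(0 7 10 4)(1 11) =[7, 11, 2, 3, 0, 5, 6, 10, 8, 9, 4, 1]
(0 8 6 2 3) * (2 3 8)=(0 2 8 6 3)=[2, 1, 8, 0, 4, 5, 3, 7, 6]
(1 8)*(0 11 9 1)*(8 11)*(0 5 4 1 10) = (0 8 5 4 1 11 9 10) = [8, 11, 2, 3, 1, 4, 6, 7, 5, 10, 0, 9]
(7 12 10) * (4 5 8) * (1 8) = [0, 8, 2, 3, 5, 1, 6, 12, 4, 9, 7, 11, 10] = (1 8 4 5)(7 12 10)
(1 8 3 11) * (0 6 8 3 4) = (0 6 8 4)(1 3 11) = [6, 3, 2, 11, 0, 5, 8, 7, 4, 9, 10, 1]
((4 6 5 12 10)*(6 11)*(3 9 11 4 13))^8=[0, 1, 2, 3, 4, 5, 6, 7, 8, 9, 10, 11, 12, 13]=(13)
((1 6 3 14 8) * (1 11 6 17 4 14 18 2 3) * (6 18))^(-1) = (1 6 3 2 18 11 8 14 4 17) = [0, 6, 18, 2, 17, 5, 3, 7, 14, 9, 10, 8, 12, 13, 4, 15, 16, 1, 11]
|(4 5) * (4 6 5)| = 2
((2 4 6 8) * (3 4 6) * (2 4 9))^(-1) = [0, 1, 9, 4, 8, 5, 2, 7, 6, 3] = (2 9 3 4 8 6)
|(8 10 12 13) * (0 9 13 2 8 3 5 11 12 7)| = 11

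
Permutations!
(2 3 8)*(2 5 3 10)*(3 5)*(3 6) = [0, 1, 10, 8, 4, 5, 3, 7, 6, 9, 2] = (2 10)(3 8 6)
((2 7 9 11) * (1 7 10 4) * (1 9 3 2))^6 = (1 9 10 3)(2 7 11 4) = [0, 9, 7, 1, 2, 5, 6, 11, 8, 10, 3, 4]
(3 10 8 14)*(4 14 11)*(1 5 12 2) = (1 5 12 2)(3 10 8 11 4 14) = [0, 5, 1, 10, 14, 12, 6, 7, 11, 9, 8, 4, 2, 13, 3]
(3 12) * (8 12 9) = (3 9 8 12) = [0, 1, 2, 9, 4, 5, 6, 7, 12, 8, 10, 11, 3]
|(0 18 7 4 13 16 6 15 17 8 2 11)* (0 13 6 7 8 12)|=13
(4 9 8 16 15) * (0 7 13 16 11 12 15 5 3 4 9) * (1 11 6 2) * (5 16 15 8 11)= (16)(0 7 13 15 9 11 12 8 6 2 1 5 3 4)= [7, 5, 1, 4, 0, 3, 2, 13, 6, 11, 10, 12, 8, 15, 14, 9, 16]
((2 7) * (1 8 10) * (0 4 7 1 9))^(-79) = [4, 8, 1, 3, 7, 5, 6, 2, 10, 0, 9] = (0 4 7 2 1 8 10 9)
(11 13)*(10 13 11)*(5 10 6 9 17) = (5 10 13 6 9 17) = [0, 1, 2, 3, 4, 10, 9, 7, 8, 17, 13, 11, 12, 6, 14, 15, 16, 5]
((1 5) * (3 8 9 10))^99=(1 5)(3 10 9 8)=[0, 5, 2, 10, 4, 1, 6, 7, 3, 8, 9]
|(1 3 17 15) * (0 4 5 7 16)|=|(0 4 5 7 16)(1 3 17 15)|=20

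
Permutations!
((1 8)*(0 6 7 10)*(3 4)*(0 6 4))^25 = [4, 8, 2, 0, 3, 5, 7, 10, 1, 9, 6] = (0 4 3)(1 8)(6 7 10)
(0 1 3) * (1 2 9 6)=(0 2 9 6 1 3)=[2, 3, 9, 0, 4, 5, 1, 7, 8, 6]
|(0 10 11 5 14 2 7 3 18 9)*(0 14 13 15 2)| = 12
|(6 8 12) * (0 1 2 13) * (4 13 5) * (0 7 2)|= |(0 1)(2 5 4 13 7)(6 8 12)|= 30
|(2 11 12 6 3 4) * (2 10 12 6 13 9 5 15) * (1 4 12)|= 9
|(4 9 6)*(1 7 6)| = |(1 7 6 4 9)| = 5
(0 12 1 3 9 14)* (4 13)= (0 12 1 3 9 14)(4 13)= [12, 3, 2, 9, 13, 5, 6, 7, 8, 14, 10, 11, 1, 4, 0]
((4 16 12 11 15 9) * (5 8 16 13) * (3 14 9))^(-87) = (3 14 9 4 13 5 8 16 12 11 15) = [0, 1, 2, 14, 13, 8, 6, 7, 16, 4, 10, 15, 11, 5, 9, 3, 12]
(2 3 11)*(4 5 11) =(2 3 4 5 11) =[0, 1, 3, 4, 5, 11, 6, 7, 8, 9, 10, 2]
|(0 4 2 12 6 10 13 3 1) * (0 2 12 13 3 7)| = 10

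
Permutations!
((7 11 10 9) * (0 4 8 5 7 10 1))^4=(0 7 4 11 8 1 5)=[7, 5, 2, 3, 11, 0, 6, 4, 1, 9, 10, 8]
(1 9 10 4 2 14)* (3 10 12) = (1 9 12 3 10 4 2 14) = [0, 9, 14, 10, 2, 5, 6, 7, 8, 12, 4, 11, 3, 13, 1]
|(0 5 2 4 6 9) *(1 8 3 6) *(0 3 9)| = |(0 5 2 4 1 8 9 3 6)| = 9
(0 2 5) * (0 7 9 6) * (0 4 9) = [2, 1, 5, 3, 9, 7, 4, 0, 8, 6] = (0 2 5 7)(4 9 6)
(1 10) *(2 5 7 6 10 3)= (1 3 2 5 7 6 10)= [0, 3, 5, 2, 4, 7, 10, 6, 8, 9, 1]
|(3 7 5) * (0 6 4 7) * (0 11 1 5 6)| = |(1 5 3 11)(4 7 6)| = 12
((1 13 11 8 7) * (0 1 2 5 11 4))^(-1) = (0 4 13 1)(2 7 8 11 5) = [4, 0, 7, 3, 13, 2, 6, 8, 11, 9, 10, 5, 12, 1]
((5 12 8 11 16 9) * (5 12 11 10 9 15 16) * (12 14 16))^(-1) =[0, 1, 2, 3, 4, 11, 6, 7, 12, 10, 8, 5, 15, 13, 9, 16, 14] =(5 11)(8 12 15 16 14 9 10)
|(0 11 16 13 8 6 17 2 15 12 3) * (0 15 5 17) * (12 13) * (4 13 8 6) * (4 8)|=|(0 11 16 12 3 15 4 13 6)(2 5 17)|=9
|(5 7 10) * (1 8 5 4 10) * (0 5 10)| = 7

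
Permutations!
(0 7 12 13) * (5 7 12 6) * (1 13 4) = (0 12 4 1 13)(5 7 6) = [12, 13, 2, 3, 1, 7, 5, 6, 8, 9, 10, 11, 4, 0]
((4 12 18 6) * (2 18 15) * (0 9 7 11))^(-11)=(0 9 7 11)(2 18 6 4 12 15)=[9, 1, 18, 3, 12, 5, 4, 11, 8, 7, 10, 0, 15, 13, 14, 2, 16, 17, 6]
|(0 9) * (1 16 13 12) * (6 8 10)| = |(0 9)(1 16 13 12)(6 8 10)| = 12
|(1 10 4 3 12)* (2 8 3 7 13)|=|(1 10 4 7 13 2 8 3 12)|=9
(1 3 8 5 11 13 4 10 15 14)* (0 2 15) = [2, 3, 15, 8, 10, 11, 6, 7, 5, 9, 0, 13, 12, 4, 1, 14] = (0 2 15 14 1 3 8 5 11 13 4 10)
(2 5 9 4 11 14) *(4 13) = [0, 1, 5, 3, 11, 9, 6, 7, 8, 13, 10, 14, 12, 4, 2] = (2 5 9 13 4 11 14)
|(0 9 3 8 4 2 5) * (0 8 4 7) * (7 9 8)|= |(0 8 9 3 4 2 5 7)|= 8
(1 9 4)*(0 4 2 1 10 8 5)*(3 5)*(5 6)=(0 4 10 8 3 6 5)(1 9 2)=[4, 9, 1, 6, 10, 0, 5, 7, 3, 2, 8]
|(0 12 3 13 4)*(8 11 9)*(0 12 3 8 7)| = 9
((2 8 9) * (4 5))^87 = (9)(4 5) = [0, 1, 2, 3, 5, 4, 6, 7, 8, 9]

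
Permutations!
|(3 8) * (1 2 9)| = |(1 2 9)(3 8)| = 6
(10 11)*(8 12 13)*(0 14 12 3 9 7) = (0 14 12 13 8 3 9 7)(10 11) = [14, 1, 2, 9, 4, 5, 6, 0, 3, 7, 11, 10, 13, 8, 12]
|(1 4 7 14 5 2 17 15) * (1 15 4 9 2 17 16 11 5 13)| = 11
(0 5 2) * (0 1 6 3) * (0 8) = [5, 6, 1, 8, 4, 2, 3, 7, 0] = (0 5 2 1 6 3 8)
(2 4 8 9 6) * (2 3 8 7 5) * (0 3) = (0 3 8 9 6)(2 4 7 5) = [3, 1, 4, 8, 7, 2, 0, 5, 9, 6]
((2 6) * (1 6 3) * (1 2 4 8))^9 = (1 6 4 8)(2 3) = [0, 6, 3, 2, 8, 5, 4, 7, 1]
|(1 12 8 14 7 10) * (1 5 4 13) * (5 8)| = |(1 12 5 4 13)(7 10 8 14)| = 20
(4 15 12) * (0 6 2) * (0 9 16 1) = [6, 0, 9, 3, 15, 5, 2, 7, 8, 16, 10, 11, 4, 13, 14, 12, 1] = (0 6 2 9 16 1)(4 15 12)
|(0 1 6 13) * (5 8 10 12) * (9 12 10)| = 4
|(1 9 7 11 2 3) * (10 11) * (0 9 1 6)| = 8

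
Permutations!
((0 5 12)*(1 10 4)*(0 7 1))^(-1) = (0 4 10 1 7 12 5) = [4, 7, 2, 3, 10, 0, 6, 12, 8, 9, 1, 11, 5]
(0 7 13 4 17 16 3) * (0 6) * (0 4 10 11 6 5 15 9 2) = (0 7 13 10 11 6 4 17 16 3 5 15 9 2) = [7, 1, 0, 5, 17, 15, 4, 13, 8, 2, 11, 6, 12, 10, 14, 9, 3, 16]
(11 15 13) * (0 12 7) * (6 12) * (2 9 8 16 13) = [6, 1, 9, 3, 4, 5, 12, 0, 16, 8, 10, 15, 7, 11, 14, 2, 13] = (0 6 12 7)(2 9 8 16 13 11 15)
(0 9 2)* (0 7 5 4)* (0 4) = [9, 1, 7, 3, 4, 0, 6, 5, 8, 2] = (0 9 2 7 5)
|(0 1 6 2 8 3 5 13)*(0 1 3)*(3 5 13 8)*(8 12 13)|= |(0 5 12 13 1 6 2 3 8)|= 9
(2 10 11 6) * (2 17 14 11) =(2 10)(6 17 14 11) =[0, 1, 10, 3, 4, 5, 17, 7, 8, 9, 2, 6, 12, 13, 11, 15, 16, 14]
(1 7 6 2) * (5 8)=(1 7 6 2)(5 8)=[0, 7, 1, 3, 4, 8, 2, 6, 5]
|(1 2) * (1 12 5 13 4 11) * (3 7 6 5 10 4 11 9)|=|(1 2 12 10 4 9 3 7 6 5 13 11)|=12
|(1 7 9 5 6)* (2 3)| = |(1 7 9 5 6)(2 3)| = 10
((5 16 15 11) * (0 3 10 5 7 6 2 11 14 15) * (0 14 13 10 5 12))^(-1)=(0 12 10 13 15 14 16 5 3)(2 6 7 11)=[12, 1, 6, 0, 4, 3, 7, 11, 8, 9, 13, 2, 10, 15, 16, 14, 5]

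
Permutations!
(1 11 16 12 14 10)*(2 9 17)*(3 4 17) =(1 11 16 12 14 10)(2 9 3 4 17) =[0, 11, 9, 4, 17, 5, 6, 7, 8, 3, 1, 16, 14, 13, 10, 15, 12, 2]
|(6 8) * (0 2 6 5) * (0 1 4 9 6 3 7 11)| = 30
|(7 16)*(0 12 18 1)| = 4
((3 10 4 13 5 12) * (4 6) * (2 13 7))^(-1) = (2 7 4 6 10 3 12 5 13) = [0, 1, 7, 12, 6, 13, 10, 4, 8, 9, 3, 11, 5, 2]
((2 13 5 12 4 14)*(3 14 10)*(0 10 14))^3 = (2 12)(4 13)(5 14) = [0, 1, 12, 3, 13, 14, 6, 7, 8, 9, 10, 11, 2, 4, 5]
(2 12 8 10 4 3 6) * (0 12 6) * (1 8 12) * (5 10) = (12)(0 1 8 5 10 4 3)(2 6) = [1, 8, 6, 0, 3, 10, 2, 7, 5, 9, 4, 11, 12]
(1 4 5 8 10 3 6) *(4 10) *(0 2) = (0 2)(1 10 3 6)(4 5 8) = [2, 10, 0, 6, 5, 8, 1, 7, 4, 9, 3]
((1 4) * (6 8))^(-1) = [0, 4, 2, 3, 1, 5, 8, 7, 6] = (1 4)(6 8)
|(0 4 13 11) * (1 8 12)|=|(0 4 13 11)(1 8 12)|=12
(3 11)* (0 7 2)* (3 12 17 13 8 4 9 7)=[3, 1, 0, 11, 9, 5, 6, 2, 4, 7, 10, 12, 17, 8, 14, 15, 16, 13]=(0 3 11 12 17 13 8 4 9 7 2)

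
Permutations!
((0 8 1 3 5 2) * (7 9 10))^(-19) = (0 2 5 3 1 8)(7 10 9) = [2, 8, 5, 1, 4, 3, 6, 10, 0, 7, 9]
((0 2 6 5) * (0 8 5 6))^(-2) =(8) =[0, 1, 2, 3, 4, 5, 6, 7, 8]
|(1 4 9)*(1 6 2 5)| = |(1 4 9 6 2 5)| = 6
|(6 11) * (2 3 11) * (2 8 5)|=|(2 3 11 6 8 5)|=6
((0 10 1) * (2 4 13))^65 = (0 1 10)(2 13 4) = [1, 10, 13, 3, 2, 5, 6, 7, 8, 9, 0, 11, 12, 4]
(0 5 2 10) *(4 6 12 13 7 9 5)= (0 4 6 12 13 7 9 5 2 10)= [4, 1, 10, 3, 6, 2, 12, 9, 8, 5, 0, 11, 13, 7]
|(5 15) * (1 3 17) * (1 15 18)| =|(1 3 17 15 5 18)| =6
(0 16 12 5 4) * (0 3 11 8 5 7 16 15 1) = (0 15 1)(3 11 8 5 4)(7 16 12) = [15, 0, 2, 11, 3, 4, 6, 16, 5, 9, 10, 8, 7, 13, 14, 1, 12]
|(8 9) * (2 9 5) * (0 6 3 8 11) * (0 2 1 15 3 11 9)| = |(0 6 11 2)(1 15 3 8 5)| = 20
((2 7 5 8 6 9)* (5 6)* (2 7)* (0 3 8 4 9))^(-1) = (0 6 7 9 4 5 8 3) = [6, 1, 2, 0, 5, 8, 7, 9, 3, 4]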